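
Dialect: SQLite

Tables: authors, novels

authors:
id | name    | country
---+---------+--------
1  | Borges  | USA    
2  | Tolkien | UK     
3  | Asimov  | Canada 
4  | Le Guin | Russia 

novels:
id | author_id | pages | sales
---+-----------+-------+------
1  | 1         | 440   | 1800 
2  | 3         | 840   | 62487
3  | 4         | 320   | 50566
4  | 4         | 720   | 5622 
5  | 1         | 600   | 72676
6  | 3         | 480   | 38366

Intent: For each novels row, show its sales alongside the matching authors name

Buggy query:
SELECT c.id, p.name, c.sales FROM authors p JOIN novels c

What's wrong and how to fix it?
Bug: JOIN with no ON clause produces a cartesian product; every novels row pairs with every authors row

Fix: Add ON c.author_id = p.id to the JOIN

Corrected query:
SELECT c.id, p.name, c.sales FROM authors p JOIN novels c ON c.author_id = p.id

Result:
id | name    | sales
---+---------+------
1  | Borges  | 1800 
2  | Asimov  | 62487
3  | Le Guin | 50566
4  | Le Guin | 5622 
5  | Borges  | 72676
6  | Asimov  | 38366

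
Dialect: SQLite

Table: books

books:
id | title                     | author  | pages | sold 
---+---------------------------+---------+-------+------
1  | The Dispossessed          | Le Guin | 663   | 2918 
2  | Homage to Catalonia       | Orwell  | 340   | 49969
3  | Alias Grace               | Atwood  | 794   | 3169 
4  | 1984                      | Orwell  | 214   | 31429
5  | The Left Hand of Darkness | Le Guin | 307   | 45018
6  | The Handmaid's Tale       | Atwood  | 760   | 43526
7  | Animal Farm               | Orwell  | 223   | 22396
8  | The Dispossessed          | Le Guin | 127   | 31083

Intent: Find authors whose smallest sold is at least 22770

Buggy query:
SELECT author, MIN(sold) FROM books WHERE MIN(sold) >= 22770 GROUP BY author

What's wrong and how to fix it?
Bug: Aggregates like MIN are computed per group after WHERE runs

Fix: Use HAVING for the per-group MIN condition

Corrected query:
SELECT author, MIN(sold) FROM books GROUP BY author HAVING MIN(sold) >= 22770

Result:
(no rows)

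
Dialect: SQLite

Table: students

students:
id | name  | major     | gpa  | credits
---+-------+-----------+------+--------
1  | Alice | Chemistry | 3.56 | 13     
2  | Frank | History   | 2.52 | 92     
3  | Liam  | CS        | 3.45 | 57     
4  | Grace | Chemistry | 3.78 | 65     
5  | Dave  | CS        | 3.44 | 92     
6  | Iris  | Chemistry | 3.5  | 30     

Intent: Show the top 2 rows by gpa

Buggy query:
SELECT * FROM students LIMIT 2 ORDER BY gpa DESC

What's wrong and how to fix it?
Bug: ORDER BY cannot follow LIMIT; LIMIT is the final clause

Fix: Swap the clauses: ORDER BY first, then LIMIT

Corrected query:
SELECT * FROM students ORDER BY gpa DESC LIMIT 2

Result:
id | name  | major     | gpa  | credits
---+-------+-----------+------+--------
4  | Grace | Chemistry | 3.78 | 65     
1  | Alice | Chemistry | 3.56 | 13     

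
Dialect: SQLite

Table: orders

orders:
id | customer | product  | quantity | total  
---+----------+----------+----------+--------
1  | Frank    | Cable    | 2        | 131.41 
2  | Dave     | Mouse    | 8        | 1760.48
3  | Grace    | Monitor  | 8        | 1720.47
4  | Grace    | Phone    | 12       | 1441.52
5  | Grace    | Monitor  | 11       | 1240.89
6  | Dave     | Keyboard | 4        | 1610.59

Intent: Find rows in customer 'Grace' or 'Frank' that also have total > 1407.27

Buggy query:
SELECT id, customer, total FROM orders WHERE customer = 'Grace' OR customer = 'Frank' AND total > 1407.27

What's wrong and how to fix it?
Bug: AND binds tighter than OR, so this parses as customer = 'Grace' OR (customer = 'Frank' AND total > 1407.27)

Fix: Group the OR with parentheses (or use IN), then AND the threshold

Corrected query:
SELECT id, customer, total FROM orders WHERE (customer = 'Grace' OR customer = 'Frank') AND total > 1407.27

Result:
id | customer | total  
---+----------+--------
3  | Grace    | 1720.47
4  | Grace    | 1441.52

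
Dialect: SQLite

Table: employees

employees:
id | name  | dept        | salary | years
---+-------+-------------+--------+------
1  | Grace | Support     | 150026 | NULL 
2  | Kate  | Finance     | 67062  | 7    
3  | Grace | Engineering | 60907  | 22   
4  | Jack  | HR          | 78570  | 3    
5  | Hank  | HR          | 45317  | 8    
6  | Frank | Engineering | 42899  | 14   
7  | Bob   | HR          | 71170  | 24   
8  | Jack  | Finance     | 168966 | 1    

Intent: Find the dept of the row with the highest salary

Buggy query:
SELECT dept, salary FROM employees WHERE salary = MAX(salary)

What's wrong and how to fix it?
Bug: WHERE is evaluated per row; an aggregate over the whole table isn't defined there

Fix: Wrap MAX in a scalar subquery so WHERE compares against a single value

Corrected query:
SELECT dept, salary FROM employees WHERE salary = (SELECT MAX(salary) FROM employees)

Result:
dept    | salary
--------+-------
Finance | 168966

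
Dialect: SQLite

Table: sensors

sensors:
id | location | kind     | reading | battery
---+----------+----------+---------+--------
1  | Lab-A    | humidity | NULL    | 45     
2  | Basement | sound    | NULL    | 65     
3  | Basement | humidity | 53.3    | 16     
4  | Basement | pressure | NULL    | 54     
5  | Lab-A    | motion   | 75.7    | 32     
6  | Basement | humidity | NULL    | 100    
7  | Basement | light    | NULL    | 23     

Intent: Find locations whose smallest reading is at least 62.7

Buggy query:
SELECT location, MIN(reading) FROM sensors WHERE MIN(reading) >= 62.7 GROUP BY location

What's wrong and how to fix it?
Bug: MIN() in WHERE is a misuse of aggregate

Fix: Replace WHERE with HAVING after the GROUP BY

Corrected query:
SELECT location, MIN(reading) FROM sensors GROUP BY location HAVING MIN(reading) >= 62.7

Result:
location | MIN(reading)
---------+-------------
Lab-A    | 75.7        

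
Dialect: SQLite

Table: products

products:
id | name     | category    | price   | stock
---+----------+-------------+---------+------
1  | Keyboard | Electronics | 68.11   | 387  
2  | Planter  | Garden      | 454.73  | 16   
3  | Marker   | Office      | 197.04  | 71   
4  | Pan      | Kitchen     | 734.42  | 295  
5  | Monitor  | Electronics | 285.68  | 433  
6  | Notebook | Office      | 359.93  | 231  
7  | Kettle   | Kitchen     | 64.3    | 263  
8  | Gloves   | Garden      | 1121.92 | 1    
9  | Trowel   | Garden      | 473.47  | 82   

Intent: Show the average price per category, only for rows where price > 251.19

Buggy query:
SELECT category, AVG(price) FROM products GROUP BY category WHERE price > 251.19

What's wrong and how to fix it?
Bug: WHERE cannot follow GROUP BY

Fix: Move the WHERE clause before GROUP BY

Corrected query:
SELECT category, AVG(price) FROM products WHERE price > 251.19 GROUP BY category

Result:
category    | AVG(price)
------------+-----------
Electronics | 285.68    
Garden      | 683.373333
Kitchen     | 734.42    
Office      | 359.93    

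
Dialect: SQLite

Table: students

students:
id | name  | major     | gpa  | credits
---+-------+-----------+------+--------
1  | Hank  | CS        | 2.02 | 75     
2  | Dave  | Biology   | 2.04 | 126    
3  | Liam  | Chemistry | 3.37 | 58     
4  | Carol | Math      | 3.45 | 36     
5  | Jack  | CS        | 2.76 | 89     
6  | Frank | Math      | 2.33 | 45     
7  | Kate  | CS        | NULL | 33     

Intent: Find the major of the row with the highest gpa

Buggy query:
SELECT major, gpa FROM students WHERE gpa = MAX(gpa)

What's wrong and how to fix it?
Bug: MAX(gpa) is an aggregate and cannot be used directly in WHERE

Fix: Use a subquery: WHERE gpa = (SELECT MAX(gpa) FROM students)

Corrected query:
SELECT major, gpa FROM students WHERE gpa = (SELECT MAX(gpa) FROM students)

Result:
major | gpa 
------+-----
Math  | 3.45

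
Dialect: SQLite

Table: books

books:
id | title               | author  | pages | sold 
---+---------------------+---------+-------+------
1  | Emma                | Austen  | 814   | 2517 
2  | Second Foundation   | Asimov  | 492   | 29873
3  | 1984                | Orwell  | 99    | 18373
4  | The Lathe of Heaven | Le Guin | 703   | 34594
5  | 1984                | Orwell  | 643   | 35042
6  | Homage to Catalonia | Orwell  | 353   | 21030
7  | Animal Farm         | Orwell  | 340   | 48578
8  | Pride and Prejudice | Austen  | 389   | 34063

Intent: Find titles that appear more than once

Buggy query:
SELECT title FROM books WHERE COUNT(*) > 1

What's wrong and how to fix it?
Bug: WHERE can't reference COUNT(*); aggregates are computed after WHERE

Fix: GROUP BY title, then filter groups with HAVING COUNT(*) > 1

Corrected query:
SELECT title FROM books GROUP BY title HAVING COUNT(*) > 1

Result:
title
-----
1984 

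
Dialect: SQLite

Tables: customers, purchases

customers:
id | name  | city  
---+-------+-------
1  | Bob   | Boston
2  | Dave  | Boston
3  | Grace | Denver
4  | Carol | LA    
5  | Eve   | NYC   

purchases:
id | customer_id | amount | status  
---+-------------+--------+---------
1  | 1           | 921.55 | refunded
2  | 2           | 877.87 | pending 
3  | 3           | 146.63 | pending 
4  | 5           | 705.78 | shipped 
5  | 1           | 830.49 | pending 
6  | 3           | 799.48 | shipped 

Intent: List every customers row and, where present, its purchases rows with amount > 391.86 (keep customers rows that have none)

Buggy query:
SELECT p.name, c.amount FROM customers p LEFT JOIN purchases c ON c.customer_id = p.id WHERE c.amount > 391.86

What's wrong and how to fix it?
Bug: A WHERE condition on the right-hand table after LEFT JOIN drops unmatched parents

Fix: Move the right-table condition into the ON clause so unmatched parents are kept

Corrected query:
SELECT p.name, c.amount FROM customers p LEFT JOIN purchases c ON c.customer_id = p.id AND c.amount > 391.86

Result:
name  | amount
------+-------
Bob   | 830.49
Bob   | 921.55
Dave  | 877.87
Grace | 799.48
Carol | NULL  
Eve   | 705.78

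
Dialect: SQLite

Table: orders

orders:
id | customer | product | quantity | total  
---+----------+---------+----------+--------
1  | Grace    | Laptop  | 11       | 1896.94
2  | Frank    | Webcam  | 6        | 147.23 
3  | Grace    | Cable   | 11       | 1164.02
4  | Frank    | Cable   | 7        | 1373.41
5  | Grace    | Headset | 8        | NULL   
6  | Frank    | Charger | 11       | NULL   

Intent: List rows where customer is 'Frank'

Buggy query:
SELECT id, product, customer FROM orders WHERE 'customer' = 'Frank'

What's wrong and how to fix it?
Bug: 'customer' in single quotes is a string literal, not the column; the comparison is literal-vs-literal and never true

Fix: Remove the quotes around the column name (or use double quotes for an identifier)

Corrected query:
SELECT id, product, customer FROM orders WHERE customer = 'Frank'

Result:
id | product | customer
---+---------+---------
2  | Webcam  | Frank   
4  | Cable   | Frank   
6  | Charger | Frank   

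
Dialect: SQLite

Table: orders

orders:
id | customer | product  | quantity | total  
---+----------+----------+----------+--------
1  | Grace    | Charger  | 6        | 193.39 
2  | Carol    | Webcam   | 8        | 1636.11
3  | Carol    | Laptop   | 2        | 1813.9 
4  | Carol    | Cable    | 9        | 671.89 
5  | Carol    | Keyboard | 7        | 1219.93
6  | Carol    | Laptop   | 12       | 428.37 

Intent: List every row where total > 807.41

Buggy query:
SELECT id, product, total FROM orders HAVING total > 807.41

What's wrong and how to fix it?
Bug: HAVING filters the output of aggregation, but this query has no GROUP BY and no aggregate functions, so SQLite rejects it (HAVING clause on a non-aggregate query); the condition here is per row

Fix: Use WHERE for row-level filtering

Corrected query:
SELECT id, product, total FROM orders WHERE total > 807.41

Result:
id | product  | total  
---+----------+--------
2  | Webcam   | 1636.11
3  | Laptop   | 1813.9 
5  | Keyboard | 1219.93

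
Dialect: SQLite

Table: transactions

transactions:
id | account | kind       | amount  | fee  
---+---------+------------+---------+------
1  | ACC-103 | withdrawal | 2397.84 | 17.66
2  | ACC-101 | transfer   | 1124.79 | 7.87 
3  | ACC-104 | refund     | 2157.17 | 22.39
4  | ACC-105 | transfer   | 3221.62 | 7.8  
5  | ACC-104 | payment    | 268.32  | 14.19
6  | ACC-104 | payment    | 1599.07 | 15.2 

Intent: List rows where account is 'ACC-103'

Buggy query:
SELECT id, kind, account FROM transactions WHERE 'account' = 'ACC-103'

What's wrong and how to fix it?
Bug: 'account' in single quotes is a string literal, not the column; the comparison is literal-vs-literal and never true

Fix: Reference the column as account without single quotes

Corrected query:
SELECT id, kind, account FROM transactions WHERE account = 'ACC-103'

Result:
id | kind       | account
---+------------+--------
1  | withdrawal | ACC-103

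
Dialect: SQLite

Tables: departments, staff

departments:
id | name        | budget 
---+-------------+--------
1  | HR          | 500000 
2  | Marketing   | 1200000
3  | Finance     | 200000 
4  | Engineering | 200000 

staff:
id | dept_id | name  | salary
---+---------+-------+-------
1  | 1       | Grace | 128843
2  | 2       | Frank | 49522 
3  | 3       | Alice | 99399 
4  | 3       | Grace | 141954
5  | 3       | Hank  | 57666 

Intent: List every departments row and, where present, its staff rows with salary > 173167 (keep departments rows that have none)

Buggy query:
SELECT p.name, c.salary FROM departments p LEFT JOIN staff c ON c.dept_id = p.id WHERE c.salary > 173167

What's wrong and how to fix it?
Bug: Filtering c.salary in WHERE discards the NULL rows produced by LEFT JOIN, turning it into an inner join

Fix: Move the right-table condition into the ON clause so unmatched parents are kept

Corrected query:
SELECT p.name, c.salary FROM departments p LEFT JOIN staff c ON c.dept_id = p.id AND c.salary > 173167

Result:
name        | salary
------------+-------
HR          | NULL  
Marketing   | NULL  
Finance     | NULL  
Engineering | NULL  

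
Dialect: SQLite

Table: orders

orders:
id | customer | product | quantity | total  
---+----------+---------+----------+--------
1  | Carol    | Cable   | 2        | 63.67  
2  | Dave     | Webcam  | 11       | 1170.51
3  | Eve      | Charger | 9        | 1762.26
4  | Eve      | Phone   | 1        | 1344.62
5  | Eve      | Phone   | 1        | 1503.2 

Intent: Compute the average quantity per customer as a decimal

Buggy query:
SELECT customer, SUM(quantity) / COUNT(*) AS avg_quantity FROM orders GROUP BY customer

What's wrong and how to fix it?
Bug: Both operands are integers, so '/' performs integer division and truncates

Fix: Cast one side to REAL so the division keeps the fractional part

Corrected query:
SELECT customer, SUM(quantity) * 1.0 / COUNT(*) AS avg_quantity FROM orders GROUP BY customer

Result:
customer | avg_quantity
---------+-------------
Carol    | 2           
Dave     | 11          
Eve      | 3.666667    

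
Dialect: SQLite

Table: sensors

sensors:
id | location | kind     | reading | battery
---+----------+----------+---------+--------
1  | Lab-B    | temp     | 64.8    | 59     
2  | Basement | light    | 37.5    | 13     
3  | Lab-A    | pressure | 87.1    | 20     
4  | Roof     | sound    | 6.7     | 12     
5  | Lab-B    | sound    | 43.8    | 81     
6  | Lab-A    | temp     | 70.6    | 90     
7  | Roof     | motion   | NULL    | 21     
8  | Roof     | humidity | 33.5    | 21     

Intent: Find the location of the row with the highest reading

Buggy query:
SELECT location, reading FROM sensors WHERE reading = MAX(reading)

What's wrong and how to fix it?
Bug: MAX(reading) is an aggregate and cannot be used directly in WHERE

Fix: Use a subquery: WHERE reading = (SELECT MAX(reading) FROM sensors)

Corrected query:
SELECT location, reading FROM sensors WHERE reading = (SELECT MAX(reading) FROM sensors)

Result:
location | reading
---------+--------
Lab-A    | 87.1   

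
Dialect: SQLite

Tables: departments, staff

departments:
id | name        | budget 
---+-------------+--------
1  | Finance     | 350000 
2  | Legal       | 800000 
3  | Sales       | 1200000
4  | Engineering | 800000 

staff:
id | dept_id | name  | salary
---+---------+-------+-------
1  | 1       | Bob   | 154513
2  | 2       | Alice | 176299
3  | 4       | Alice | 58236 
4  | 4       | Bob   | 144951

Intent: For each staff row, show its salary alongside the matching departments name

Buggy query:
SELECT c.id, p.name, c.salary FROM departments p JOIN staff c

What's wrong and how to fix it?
Bug: Missing join condition: each staff row is matched to all departments rows instead of just its own

Fix: Add ON c.dept_id = p.id to the JOIN

Corrected query:
SELECT c.id, p.name, c.salary FROM departments p JOIN staff c ON c.dept_id = p.id

Result:
id | name        | salary
---+-------------+-------
1  | Finance     | 154513
2  | Legal       | 176299
3  | Engineering | 58236 
4  | Engineering | 144951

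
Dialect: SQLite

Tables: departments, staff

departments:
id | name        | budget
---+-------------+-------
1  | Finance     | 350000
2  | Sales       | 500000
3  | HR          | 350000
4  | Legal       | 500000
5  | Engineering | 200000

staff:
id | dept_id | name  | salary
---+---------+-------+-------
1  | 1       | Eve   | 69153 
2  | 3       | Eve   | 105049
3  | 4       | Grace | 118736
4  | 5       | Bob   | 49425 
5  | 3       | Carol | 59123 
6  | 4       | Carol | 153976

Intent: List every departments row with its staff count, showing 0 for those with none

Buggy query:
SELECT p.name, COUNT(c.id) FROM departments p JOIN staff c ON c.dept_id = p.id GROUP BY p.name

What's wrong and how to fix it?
Bug: An inner join excludes parents with zero children

Fix: Switch to LEFT JOIN to retain unmatched parent rows

Corrected query:
SELECT p.name, COUNT(c.id) FROM departments p LEFT JOIN staff c ON c.dept_id = p.id GROUP BY p.name

Result:
name        | COUNT(c.id)
------------+------------
Engineering | 1          
Finance     | 1          
HR          | 2          
Legal       | 2          
Sales       | 0          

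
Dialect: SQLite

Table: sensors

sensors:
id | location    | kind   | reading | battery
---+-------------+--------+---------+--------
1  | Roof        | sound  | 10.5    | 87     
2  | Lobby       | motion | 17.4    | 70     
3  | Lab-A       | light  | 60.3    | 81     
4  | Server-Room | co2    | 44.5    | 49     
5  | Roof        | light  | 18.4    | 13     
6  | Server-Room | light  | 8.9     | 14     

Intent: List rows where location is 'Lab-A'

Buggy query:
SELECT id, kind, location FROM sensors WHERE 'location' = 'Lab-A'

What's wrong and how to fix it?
Bug: Single quotes denote string literals in SQL; the column name is being compared as a constant string

Fix: Remove the quotes around the column name (or use double quotes for an identifier)

Corrected query:
SELECT id, kind, location FROM sensors WHERE location = 'Lab-A'

Result:
id | kind  | location
---+-------+---------
3  | light | Lab-A   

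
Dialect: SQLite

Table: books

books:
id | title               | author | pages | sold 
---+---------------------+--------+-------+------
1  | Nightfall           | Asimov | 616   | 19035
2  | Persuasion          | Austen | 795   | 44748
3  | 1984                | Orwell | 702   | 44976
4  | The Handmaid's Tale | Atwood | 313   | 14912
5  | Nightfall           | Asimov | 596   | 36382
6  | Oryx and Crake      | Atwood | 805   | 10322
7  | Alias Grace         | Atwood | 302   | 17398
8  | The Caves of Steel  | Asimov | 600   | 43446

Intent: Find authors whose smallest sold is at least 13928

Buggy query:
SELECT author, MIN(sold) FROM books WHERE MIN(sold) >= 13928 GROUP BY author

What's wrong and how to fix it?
Bug: MIN() in WHERE is a misuse of aggregate

Fix: Use HAVING for the per-group MIN condition

Corrected query:
SELECT author, MIN(sold) FROM books GROUP BY author HAVING MIN(sold) >= 13928

Result:
author | MIN(sold)
-------+----------
Asimov | 19035    
Austen | 44748    
Orwell | 44976    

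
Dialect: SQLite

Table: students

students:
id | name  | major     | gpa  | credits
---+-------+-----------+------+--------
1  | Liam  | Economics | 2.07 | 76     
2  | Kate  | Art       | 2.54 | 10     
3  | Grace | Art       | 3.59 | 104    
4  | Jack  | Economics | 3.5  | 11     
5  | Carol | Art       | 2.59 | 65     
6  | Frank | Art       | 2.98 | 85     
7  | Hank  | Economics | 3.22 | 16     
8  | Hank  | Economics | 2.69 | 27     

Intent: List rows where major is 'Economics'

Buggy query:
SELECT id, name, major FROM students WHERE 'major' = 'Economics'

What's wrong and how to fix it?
Bug: Single quotes denote string literals in SQL; the column name is being compared as a constant string

Fix: Remove the quotes around the column name (or use double quotes for an identifier)

Corrected query:
SELECT id, name, major FROM students WHERE major = 'Economics'

Result:
id | name | major    
---+------+----------
1  | Liam | Economics
4  | Jack | Economics
7  | Hank | Economics
8  | Hank | Economics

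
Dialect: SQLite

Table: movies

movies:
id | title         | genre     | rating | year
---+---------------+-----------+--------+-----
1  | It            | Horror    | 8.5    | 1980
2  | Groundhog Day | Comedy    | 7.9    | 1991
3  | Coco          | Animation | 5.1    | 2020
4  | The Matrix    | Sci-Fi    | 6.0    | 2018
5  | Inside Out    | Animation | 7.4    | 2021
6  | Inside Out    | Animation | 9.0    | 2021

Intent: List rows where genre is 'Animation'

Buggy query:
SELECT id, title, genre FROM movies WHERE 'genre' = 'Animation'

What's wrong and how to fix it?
Bug: Single quotes denote string literals in SQL; the column name is being compared as a constant string

Fix: Reference the column as genre without single quotes

Corrected query:
SELECT id, title, genre FROM movies WHERE genre = 'Animation'

Result:
id | title      | genre    
---+------------+----------
3  | Coco       | Animation
5  | Inside Out | Animation
6  | Inside Out | Animation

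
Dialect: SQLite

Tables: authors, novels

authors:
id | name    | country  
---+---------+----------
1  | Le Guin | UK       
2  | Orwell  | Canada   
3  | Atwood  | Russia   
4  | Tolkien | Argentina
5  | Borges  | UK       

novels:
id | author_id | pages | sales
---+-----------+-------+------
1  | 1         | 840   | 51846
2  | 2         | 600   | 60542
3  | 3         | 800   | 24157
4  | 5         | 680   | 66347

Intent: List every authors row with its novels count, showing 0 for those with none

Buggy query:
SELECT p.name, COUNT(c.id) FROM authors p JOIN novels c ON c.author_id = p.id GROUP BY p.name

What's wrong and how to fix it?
Bug: INNER JOIN drops authors rows that have no matching novels rows

Fix: Use LEFT JOIN so parents without children still appear (COUNT(c.id) gives 0)

Corrected query:
SELECT p.name, COUNT(c.id) FROM authors p LEFT JOIN novels c ON c.author_id = p.id GROUP BY p.name

Result:
name    | COUNT(c.id)
--------+------------
Atwood  | 1          
Borges  | 1          
Le Guin | 1          
Orwell  | 1          
Tolkien | 0          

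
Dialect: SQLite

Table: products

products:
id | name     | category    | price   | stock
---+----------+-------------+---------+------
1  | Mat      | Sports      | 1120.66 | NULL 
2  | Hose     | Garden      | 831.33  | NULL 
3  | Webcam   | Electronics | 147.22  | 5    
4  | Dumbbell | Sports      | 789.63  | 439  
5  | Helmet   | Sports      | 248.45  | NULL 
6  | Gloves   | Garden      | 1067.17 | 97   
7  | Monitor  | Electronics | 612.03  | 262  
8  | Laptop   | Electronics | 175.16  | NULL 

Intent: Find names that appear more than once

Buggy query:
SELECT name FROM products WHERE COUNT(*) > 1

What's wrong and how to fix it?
Bug: COUNT(*) is an aggregate and cannot be used in WHERE

Fix: Group first, then use HAVING for the count condition

Corrected query:
SELECT name FROM products GROUP BY name HAVING COUNT(*) > 1

Result:
(no rows)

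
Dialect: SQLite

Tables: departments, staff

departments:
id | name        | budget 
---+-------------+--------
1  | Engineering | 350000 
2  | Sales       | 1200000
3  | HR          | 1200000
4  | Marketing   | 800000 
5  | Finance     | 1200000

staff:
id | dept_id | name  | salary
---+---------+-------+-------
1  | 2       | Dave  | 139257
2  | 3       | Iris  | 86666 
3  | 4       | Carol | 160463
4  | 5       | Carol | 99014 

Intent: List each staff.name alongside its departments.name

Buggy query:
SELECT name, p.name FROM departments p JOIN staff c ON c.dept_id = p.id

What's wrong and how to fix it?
Bug: 'name' exists in both joined tables, so the database can't tell which one is meant

Fix: Qualify the column with its table alias (c.name)

Corrected query:
SELECT c.name, p.name FROM departments p JOIN staff c ON c.dept_id = p.id

Result:
name  | name     
------+----------
Dave  | Sales    
Iris  | HR       
Carol | Marketing
Carol | Finance  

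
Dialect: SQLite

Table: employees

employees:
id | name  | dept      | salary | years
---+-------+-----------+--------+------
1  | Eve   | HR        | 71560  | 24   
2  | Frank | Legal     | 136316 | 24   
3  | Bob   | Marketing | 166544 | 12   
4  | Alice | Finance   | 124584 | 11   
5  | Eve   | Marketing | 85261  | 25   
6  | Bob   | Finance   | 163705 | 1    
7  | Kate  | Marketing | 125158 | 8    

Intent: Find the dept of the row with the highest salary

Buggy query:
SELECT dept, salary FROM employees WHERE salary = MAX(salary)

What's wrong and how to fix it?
Bug: MAX(salary) is an aggregate and cannot be used directly in WHERE

Fix: Wrap MAX in a scalar subquery so WHERE compares against a single value

Corrected query:
SELECT dept, salary FROM employees WHERE salary = (SELECT MAX(salary) FROM employees)

Result:
dept      | salary
----------+-------
Marketing | 166544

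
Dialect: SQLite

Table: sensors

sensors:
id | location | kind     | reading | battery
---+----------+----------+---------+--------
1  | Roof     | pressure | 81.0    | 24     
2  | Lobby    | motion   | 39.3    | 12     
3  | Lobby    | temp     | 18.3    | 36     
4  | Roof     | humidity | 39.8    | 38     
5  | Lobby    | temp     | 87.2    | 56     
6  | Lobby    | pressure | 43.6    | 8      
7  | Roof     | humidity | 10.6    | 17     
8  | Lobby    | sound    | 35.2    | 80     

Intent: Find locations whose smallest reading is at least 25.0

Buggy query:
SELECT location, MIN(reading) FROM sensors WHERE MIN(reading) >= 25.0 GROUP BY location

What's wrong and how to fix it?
Bug: Aggregates like MIN are computed per group after WHERE runs

Fix: Replace WHERE with HAVING after the GROUP BY

Corrected query:
SELECT location, MIN(reading) FROM sensors GROUP BY location HAVING MIN(reading) >= 25.0

Result:
(no rows)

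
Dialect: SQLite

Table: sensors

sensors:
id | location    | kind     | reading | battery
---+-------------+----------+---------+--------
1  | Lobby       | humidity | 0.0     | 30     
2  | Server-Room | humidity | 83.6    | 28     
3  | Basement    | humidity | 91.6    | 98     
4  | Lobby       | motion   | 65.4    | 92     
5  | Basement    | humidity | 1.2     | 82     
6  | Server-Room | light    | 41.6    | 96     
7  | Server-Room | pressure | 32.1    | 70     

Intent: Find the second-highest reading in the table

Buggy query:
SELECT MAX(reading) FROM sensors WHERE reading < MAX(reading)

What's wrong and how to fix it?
Bug: The inner MAX is an aggregate inside WHERE, which is not allowed

Fix: Put the inner MAX in a scalar subquery

Corrected query:
SELECT MAX(reading) FROM sensors WHERE reading < (SELECT MAX(reading) FROM sensors)

Result:
MAX(reading)
------------
83.6        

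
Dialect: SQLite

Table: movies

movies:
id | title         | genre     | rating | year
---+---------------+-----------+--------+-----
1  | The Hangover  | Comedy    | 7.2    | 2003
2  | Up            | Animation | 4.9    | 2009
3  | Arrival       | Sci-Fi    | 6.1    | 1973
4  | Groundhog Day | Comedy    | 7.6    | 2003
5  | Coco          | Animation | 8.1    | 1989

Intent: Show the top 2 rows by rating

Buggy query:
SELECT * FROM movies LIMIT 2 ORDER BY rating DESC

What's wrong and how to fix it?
Bug: LIMIT must come after ORDER BY

Fix: Sort with ORDER BY, then apply LIMIT

Corrected query:
SELECT * FROM movies ORDER BY rating DESC LIMIT 2

Result:
id | title         | genre     | rating | year
---+---------------+-----------+--------+-----
5  | Coco          | Animation | 8.1    | 1989
4  | Groundhog Day | Comedy    | 7.6    | 2003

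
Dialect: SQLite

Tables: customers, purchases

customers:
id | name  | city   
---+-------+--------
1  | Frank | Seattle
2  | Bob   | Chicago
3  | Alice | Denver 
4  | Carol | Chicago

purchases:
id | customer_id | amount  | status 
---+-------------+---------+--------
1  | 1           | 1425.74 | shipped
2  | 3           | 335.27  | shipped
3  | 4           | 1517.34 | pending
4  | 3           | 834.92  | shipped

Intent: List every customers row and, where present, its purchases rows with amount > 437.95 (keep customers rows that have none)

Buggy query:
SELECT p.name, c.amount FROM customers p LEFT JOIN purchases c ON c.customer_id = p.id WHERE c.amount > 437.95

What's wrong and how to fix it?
Bug: Filtering c.amount in WHERE discards the NULL rows produced by LEFT JOIN, turning it into an inner join

Fix: Move the right-table condition into the ON clause so unmatched parents are kept

Corrected query:
SELECT p.name, c.amount FROM customers p LEFT JOIN purchases c ON c.customer_id = p.id AND c.amount > 437.95

Result:
name  | amount 
------+--------
Frank | 1425.74
Bob   | NULL   
Alice | 834.92 
Carol | 1517.34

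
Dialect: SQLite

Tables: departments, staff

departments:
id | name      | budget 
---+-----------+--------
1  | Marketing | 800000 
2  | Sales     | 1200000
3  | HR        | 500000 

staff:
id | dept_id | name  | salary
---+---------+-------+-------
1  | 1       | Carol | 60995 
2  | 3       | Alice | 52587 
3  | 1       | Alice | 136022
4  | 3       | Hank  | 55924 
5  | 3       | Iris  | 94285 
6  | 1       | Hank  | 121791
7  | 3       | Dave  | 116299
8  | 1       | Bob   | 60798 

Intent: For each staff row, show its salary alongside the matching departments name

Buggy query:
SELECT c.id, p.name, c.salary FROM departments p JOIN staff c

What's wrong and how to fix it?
Bug: JOIN with no ON clause produces a cartesian product; every staff row pairs with every departments row

Fix: Specify the join condition linking the foreign key to the parent id

Corrected query:
SELECT c.id, p.name, c.salary FROM departments p JOIN staff c ON c.dept_id = p.id

Result:
id | name      | salary
---+-----------+-------
1  | Marketing | 60995 
2  | HR        | 52587 
3  | Marketing | 136022
4  | HR        | 55924 
5  | HR        | 94285 
6  | Marketing | 121791
7  | HR        | 116299
8  | Marketing | 60798 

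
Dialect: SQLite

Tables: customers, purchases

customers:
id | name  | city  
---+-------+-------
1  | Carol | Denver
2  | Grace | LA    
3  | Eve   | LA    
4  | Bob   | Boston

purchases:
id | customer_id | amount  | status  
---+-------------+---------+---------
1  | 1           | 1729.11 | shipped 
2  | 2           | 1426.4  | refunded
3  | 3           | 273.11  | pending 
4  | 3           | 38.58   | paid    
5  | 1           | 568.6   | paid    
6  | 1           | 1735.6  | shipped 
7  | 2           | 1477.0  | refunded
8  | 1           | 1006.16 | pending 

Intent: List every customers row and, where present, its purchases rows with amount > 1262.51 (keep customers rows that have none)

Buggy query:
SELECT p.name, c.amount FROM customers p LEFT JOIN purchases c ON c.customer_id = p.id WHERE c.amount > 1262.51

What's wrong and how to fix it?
Bug: Filtering c.amount in WHERE discards the NULL rows produced by LEFT JOIN, turning it into an inner join

Fix: Move the right-table condition into the ON clause so unmatched parents are kept

Corrected query:
SELECT p.name, c.amount FROM customers p LEFT JOIN purchases c ON c.customer_id = p.id AND c.amount > 1262.51

Result:
name  | amount 
------+--------
Carol | 1729.11
Carol | 1735.6 
Grace | 1426.4 
Grace | 1477   
Eve   | NULL   
Bob   | NULL   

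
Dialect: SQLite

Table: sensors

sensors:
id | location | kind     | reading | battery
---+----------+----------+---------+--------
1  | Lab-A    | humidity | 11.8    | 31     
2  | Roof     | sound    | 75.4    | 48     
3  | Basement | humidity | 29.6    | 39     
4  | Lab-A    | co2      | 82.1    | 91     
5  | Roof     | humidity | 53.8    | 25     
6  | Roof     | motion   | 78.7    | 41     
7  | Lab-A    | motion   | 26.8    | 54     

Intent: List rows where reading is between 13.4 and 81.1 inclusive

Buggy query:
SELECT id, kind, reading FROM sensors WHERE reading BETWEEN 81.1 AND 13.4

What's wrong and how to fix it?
Bug: BETWEEN expects the lower bound first; with 81.1 AND 13.4 the range is empty

Fix: Swap the bounds so the smaller value comes first

Corrected query:
SELECT id, kind, reading FROM sensors WHERE reading BETWEEN 13.4 AND 81.1

Result:
id | kind     | reading
---+----------+--------
2  | sound    | 75.4   
3  | humidity | 29.6   
5  | humidity | 53.8   
6  | motion   | 78.7   
7  | motion   | 26.8   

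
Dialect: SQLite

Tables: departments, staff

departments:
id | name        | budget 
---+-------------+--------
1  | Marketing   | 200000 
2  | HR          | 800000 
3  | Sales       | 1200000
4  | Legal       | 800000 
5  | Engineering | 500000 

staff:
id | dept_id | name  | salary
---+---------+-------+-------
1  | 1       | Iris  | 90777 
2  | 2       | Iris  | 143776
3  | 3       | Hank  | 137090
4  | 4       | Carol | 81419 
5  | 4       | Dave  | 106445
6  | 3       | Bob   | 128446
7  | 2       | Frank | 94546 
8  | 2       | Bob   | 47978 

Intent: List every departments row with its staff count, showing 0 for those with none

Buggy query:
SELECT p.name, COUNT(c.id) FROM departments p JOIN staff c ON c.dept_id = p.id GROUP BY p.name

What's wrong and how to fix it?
Bug: An inner join excludes parents with zero children

Fix: Switch to LEFT JOIN to retain unmatched parent rows

Corrected query:
SELECT p.name, COUNT(c.id) FROM departments p LEFT JOIN staff c ON c.dept_id = p.id GROUP BY p.name

Result:
name        | COUNT(c.id)
------------+------------
Engineering | 0          
HR          | 3          
Legal       | 2          
Marketing   | 1          
Sales       | 2          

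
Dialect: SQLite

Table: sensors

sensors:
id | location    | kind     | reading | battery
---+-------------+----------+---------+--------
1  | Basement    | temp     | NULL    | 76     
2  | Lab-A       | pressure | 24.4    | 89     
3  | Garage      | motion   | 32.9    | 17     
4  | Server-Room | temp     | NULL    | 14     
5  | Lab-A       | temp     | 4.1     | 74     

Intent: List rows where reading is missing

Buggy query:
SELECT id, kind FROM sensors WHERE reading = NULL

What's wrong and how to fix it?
Bug: '= NULL' is always unknown in SQL three-valued logic, so no rows match

Fix: Replace '= NULL' with 'IS NULL'

Corrected query:
SELECT id, kind FROM sensors WHERE reading IS NULL

Result:
id | kind
---+-----
1  | temp
4  | temp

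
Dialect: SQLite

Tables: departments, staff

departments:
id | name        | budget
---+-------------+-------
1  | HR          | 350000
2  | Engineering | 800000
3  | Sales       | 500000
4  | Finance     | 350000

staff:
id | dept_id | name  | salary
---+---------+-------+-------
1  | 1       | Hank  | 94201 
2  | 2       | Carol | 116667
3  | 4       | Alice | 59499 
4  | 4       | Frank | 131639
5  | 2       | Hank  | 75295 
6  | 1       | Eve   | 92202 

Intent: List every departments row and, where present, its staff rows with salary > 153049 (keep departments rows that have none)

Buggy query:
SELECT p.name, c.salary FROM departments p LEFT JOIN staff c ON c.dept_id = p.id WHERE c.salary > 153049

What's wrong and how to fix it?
Bug: A WHERE condition on the right-hand table after LEFT JOIN drops unmatched parents

Fix: Move the right-table condition into the ON clause so unmatched parents are kept

Corrected query:
SELECT p.name, c.salary FROM departments p LEFT JOIN staff c ON c.dept_id = p.id AND c.salary > 153049

Result:
name        | salary
------------+-------
HR          | NULL  
Engineering | NULL  
Sales       | NULL  
Finance     | NULL  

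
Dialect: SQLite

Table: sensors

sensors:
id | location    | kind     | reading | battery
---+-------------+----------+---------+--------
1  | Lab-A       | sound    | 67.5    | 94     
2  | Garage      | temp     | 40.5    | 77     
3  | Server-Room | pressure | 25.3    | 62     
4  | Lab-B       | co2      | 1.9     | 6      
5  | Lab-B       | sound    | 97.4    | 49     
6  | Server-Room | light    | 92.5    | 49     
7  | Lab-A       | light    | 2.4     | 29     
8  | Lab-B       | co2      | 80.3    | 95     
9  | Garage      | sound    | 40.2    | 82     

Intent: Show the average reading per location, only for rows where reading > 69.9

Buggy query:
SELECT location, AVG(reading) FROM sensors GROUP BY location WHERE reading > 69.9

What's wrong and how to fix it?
Bug: WHERE cannot follow GROUP BY

Fix: Move the WHERE clause before GROUP BY

Corrected query:
SELECT location, AVG(reading) FROM sensors WHERE reading > 69.9 GROUP BY location

Result:
location    | AVG(reading)
------------+-------------
Lab-B       | 88.85       
Server-Room | 92.5        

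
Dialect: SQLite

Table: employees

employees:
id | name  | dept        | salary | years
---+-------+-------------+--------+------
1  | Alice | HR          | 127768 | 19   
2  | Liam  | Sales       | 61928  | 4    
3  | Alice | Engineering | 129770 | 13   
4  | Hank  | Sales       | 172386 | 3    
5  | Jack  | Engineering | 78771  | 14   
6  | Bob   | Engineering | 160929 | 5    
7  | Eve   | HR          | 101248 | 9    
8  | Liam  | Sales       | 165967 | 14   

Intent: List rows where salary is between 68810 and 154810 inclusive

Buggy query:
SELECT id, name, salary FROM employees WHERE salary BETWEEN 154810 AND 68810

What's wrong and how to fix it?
Bug: The bounds are reversed; BETWEEN a AND b requires a <= b to match anything

Fix: Write BETWEEN 68810 AND 154810

Corrected query:
SELECT id, name, salary FROM employees WHERE salary BETWEEN 68810 AND 154810

Result:
id | name  | salary
---+-------+-------
1  | Alice | 127768
3  | Alice | 129770
5  | Jack  | 78771 
7  | Eve   | 101248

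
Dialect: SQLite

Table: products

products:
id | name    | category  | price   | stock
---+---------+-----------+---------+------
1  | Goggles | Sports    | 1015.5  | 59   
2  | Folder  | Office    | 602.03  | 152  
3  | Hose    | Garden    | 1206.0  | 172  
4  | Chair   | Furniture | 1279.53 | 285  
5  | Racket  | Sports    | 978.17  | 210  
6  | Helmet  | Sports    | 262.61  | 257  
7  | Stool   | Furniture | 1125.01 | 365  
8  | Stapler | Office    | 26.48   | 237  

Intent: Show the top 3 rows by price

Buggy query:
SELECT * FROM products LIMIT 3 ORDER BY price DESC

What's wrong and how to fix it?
Bug: LIMIT must come after ORDER BY

Fix: Sort with ORDER BY, then apply LIMIT

Corrected query:
SELECT * FROM products ORDER BY price DESC LIMIT 3

Result:
id | name  | category  | price   | stock
---+-------+-----------+---------+------
4  | Chair | Furniture | 1279.53 | 285  
3  | Hose  | Garden    | 1206    | 172  
7  | Stool | Furniture | 1125.01 | 365  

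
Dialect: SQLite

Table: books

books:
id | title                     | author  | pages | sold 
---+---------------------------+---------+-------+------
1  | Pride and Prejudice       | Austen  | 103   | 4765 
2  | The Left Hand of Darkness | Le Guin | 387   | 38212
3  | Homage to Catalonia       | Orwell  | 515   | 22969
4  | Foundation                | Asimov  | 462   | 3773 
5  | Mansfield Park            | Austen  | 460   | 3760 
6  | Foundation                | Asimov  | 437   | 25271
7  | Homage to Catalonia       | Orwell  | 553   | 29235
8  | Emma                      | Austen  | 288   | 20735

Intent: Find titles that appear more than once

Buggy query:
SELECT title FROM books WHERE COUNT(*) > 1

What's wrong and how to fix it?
Bug: WHERE can't reference COUNT(*); aggregates are computed after WHERE

Fix: Group first, then use HAVING for the count condition

Corrected query:
SELECT title FROM books GROUP BY title HAVING COUNT(*) > 1

Result:
title              
-------------------
Foundation         
Homage to Catalonia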